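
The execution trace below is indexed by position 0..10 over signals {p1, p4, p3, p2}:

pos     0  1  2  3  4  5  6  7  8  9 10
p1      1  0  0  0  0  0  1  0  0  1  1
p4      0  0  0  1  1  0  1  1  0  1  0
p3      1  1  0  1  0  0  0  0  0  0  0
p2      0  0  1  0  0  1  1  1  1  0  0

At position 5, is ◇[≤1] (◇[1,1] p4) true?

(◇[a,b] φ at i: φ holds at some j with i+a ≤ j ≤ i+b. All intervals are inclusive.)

Check ◇[1,1] p4 at each j in [5,6]:
  j=5: holds (witness at 6)
  j=6: holds (witness at 7)
Found at j=5 → formula holds.

Yes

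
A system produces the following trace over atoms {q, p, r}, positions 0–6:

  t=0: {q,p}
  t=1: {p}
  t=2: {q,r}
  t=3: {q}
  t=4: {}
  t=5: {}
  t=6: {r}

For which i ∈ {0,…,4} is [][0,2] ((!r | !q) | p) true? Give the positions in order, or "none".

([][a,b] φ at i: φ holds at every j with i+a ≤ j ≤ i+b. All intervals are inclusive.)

3, 4

Evaluate at each i in [0,4]:
  i=0: ✗ (fails at j=2)
  i=1: ✗ (fails at j=2)
  i=2: ✗ (fails at j=2)
  i=3: ✓ (all of [3,5])
  i=4: ✓ (all of [4,6])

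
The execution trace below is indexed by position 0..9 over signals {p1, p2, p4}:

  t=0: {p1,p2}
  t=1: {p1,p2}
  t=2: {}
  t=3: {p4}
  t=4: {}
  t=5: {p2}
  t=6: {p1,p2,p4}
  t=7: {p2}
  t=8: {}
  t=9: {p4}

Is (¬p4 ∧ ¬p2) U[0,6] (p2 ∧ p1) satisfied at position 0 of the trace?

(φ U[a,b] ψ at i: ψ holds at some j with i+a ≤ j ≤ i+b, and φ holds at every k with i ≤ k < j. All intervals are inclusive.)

Need some j in [0,6] with (p2 ∧ p1), and (¬p4 ∧ ¬p2) at every k in [0,j-1].
  j=0: (p2 ∧ p1) holds; no prefix to check → satisfied.

True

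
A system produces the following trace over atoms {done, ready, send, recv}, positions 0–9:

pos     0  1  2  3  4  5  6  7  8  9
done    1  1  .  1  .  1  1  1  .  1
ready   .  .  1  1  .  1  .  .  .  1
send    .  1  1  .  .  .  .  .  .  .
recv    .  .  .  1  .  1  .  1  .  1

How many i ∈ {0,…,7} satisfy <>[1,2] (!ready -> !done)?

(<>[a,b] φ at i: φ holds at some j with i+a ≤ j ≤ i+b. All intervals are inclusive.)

Evaluate at each i in [0,7]:
  i=0: ✓ (witness j=2)
  i=1: ✓ (witness j=2)
  i=2: ✓ (witness j=3)
  i=3: ✓ (witness j=4)
  i=4: ✓ (witness j=5)
  i=5: ✗ (none in [6,7])
  i=6: ✓ (witness j=8)
  i=7: ✓ (witness j=8)
Positions where it holds: {0, 1, 2, 3, 4, 6, 7} → 7.

7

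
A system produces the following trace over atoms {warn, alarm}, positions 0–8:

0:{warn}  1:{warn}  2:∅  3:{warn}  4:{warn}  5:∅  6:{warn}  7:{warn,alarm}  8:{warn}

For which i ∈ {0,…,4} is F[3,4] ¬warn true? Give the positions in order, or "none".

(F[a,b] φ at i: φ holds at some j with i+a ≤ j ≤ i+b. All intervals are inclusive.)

Evaluate at each i in [0,4]:
  i=0: ✗ (none in [3,4])
  i=1: ✓ (witness j=5)
  i=2: ✓ (witness j=5)
  i=3: ✗ (none in [6,7])
  i=4: ✗ (none in [7,8])

1, 2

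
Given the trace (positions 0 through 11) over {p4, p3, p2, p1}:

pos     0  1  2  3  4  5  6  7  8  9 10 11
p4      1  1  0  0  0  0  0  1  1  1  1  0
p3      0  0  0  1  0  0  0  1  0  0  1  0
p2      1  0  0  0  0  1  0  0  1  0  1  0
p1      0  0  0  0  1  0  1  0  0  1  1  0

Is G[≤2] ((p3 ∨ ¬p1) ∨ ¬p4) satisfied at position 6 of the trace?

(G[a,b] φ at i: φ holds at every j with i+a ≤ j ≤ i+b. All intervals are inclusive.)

Check ((p3 ∨ ¬p1) ∨ ¬p4) at every j in [6,8]:
  j=6: true
  j=7: true
  j=8: true
All positions satisfy it → formula holds.

True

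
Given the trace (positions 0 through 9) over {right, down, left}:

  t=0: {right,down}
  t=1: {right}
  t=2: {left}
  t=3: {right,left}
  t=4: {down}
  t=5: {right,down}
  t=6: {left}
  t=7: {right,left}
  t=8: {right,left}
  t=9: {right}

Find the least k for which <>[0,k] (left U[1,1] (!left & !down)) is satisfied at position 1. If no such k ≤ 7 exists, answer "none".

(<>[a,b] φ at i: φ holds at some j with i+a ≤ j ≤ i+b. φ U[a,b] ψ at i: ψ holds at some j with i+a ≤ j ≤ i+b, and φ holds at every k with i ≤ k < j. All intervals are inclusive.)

7

Scan j = 1,2,… for (left U[1,1] (!left & !down)):
  j=1: fails
  j=2: fails
  j=3: fails
  j=4: fails
  j=5: fails
  j=6: fails
  j=7: fails
  j=8: holds
First hit at j=8, so smallest k = 8-1 = 7.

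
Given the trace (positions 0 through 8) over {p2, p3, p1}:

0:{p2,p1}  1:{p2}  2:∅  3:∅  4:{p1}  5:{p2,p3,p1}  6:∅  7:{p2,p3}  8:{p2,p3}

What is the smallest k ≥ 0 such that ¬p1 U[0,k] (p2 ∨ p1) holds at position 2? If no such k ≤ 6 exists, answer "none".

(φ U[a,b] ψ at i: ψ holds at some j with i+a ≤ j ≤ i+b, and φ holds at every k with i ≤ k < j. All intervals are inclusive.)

2

Need earliest j ≥ 2 with (p2 ∨ p1), and ¬p1 at every k in [2,j-1].
  j=2: rhs fails.
  j=3: rhs fails.
  j=4: rhs holds; lhs holds on [2,3]. k = 2.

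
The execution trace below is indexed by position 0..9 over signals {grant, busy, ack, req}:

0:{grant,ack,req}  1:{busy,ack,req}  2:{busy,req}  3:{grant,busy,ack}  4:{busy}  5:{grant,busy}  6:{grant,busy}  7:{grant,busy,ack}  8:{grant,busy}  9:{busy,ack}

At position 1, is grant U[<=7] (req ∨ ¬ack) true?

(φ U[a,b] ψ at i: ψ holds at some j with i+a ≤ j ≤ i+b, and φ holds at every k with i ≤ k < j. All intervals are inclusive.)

Yes

Need some j in [1,8] with (req ∨ ¬ack), and grant at every k in [1,j-1].
  j=1: (req ∨ ¬ack) holds; no prefix to check → satisfied.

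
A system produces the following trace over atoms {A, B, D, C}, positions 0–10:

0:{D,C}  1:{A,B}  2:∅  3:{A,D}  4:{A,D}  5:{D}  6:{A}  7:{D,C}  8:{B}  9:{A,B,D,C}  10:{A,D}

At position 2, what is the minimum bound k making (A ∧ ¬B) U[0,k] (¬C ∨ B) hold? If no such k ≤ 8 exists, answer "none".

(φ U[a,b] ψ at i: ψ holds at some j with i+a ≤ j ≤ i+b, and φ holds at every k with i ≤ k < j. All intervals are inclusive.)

Need earliest j ≥ 2 with (¬C ∨ B), and (A ∧ ¬B) at every k in [2,j-1].
  j=2: rhs holds (empty prefix). k = 0.

0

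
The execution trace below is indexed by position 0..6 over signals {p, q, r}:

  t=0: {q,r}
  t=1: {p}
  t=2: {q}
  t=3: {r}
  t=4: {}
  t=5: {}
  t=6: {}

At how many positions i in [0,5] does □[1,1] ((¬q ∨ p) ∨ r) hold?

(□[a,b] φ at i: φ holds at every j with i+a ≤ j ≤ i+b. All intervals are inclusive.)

Evaluate at each i in [0,5]:
  i=0: ✓ (all of [1,1])
  i=1: ✗ (fails at j=2)
  i=2: ✓ (all of [3,3])
  i=3: ✓ (all of [4,4])
  i=4: ✓ (all of [5,5])
  i=5: ✓ (all of [6,6])
Positions where it holds: {0, 2, 3, 4, 5} → 5.

5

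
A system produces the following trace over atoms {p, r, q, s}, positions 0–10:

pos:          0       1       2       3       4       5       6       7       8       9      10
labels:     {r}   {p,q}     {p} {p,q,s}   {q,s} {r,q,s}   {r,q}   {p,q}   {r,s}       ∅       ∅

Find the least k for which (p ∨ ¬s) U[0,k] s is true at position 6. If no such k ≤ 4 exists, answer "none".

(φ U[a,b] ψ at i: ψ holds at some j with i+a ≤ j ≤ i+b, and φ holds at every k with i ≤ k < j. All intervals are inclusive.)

Need earliest j ≥ 6 with s, and (p ∨ ¬s) at every k in [6,j-1].
  j=6: rhs fails.
  j=7: rhs fails.
  j=8: rhs holds; lhs holds on [6,7]. k = 2.

2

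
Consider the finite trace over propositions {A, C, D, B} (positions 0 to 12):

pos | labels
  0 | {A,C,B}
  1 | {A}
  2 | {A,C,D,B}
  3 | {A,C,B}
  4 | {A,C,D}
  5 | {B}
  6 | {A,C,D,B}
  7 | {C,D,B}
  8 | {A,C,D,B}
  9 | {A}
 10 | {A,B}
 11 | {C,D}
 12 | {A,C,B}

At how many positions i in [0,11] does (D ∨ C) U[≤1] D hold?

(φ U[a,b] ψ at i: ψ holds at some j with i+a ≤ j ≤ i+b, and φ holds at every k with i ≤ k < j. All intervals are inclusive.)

7

Evaluate at each i in [0,11]:
  i=0: ✗ (no rhs in [0,1])
  i=1: ✗ (lhs fails at k=1 before rhs at j=2)
  i=2: ✓ (rhs at j=2)
  i=3: ✓ (rhs at j=4; lhs holds on [3,3])
  i=4: ✓ (rhs at j=4)
  i=5: ✗ (lhs fails at k=5 before rhs at j=6)
  i=6: ✓ (rhs at j=6)
  i=7: ✓ (rhs at j=7)
  i=8: ✓ (rhs at j=8)
  i=9: ✗ (no rhs in [9,10])
  i=10: ✗ (lhs fails at k=10 before rhs at j=11)
  i=11: ✓ (rhs at j=11)
Positions where it holds: {2, 3, 4, 6, 7, 8, 11} → 7.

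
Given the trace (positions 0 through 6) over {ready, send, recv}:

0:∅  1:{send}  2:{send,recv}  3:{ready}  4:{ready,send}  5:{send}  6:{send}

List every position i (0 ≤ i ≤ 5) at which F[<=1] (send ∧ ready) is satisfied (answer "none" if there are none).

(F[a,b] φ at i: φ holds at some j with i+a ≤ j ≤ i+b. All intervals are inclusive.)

Evaluate at each i in [0,5]:
  i=0: ✗ (none in [0,1])
  i=1: ✗ (none in [1,2])
  i=2: ✗ (none in [2,3])
  i=3: ✓ (witness j=4)
  i=4: ✓ (witness j=4)
  i=5: ✗ (none in [5,6])

3, 4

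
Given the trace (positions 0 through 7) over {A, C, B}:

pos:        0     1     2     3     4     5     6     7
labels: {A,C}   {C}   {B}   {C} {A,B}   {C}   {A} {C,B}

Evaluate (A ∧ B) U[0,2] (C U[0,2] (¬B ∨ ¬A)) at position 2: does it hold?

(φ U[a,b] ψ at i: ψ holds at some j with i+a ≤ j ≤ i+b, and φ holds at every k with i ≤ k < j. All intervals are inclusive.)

Holds

Need some j in [2,4] with (C U[0,2] (¬B ∨ ¬A)), and (A ∧ B) at every k in [2,j-1].
  j=2: (C U[0,2] (¬B ∨ ¬A)) holds; no prefix to check → satisfied.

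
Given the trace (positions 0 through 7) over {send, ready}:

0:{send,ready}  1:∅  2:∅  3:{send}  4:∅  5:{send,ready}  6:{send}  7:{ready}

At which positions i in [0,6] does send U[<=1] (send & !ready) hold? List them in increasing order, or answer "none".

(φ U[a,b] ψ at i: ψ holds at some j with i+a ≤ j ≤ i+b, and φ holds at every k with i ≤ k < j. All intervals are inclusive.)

3, 5, 6

Evaluate at each i in [0,6]:
  i=0: ✗ (no rhs in [0,1])
  i=1: ✗ (no rhs in [1,2])
  i=2: ✗ (lhs fails at k=2 before rhs at j=3)
  i=3: ✓ (rhs at j=3)
  i=4: ✗ (no rhs in [4,5])
  i=5: ✓ (rhs at j=6; lhs holds on [5,5])
  i=6: ✓ (rhs at j=6)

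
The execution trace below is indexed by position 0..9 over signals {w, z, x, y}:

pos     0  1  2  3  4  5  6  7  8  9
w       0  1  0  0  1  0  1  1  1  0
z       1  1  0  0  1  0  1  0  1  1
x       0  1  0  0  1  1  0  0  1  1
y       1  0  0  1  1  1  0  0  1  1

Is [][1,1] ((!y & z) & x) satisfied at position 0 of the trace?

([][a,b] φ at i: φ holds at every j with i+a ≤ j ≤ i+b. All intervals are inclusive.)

Yes

Check ((!y & z) & x) at every j in [1,1]:
  j=1: true
All positions satisfy it → formula holds.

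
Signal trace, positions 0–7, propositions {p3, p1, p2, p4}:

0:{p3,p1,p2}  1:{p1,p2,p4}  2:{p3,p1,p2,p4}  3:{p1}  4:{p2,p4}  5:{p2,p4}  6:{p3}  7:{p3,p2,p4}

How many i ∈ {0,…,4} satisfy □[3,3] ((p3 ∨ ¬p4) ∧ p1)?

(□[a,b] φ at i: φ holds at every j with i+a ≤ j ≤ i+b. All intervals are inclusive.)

Evaluate at each i in [0,4]:
  i=0: ✓ (all of [3,3])
  i=1: ✗ (fails at j=4)
  i=2: ✗ (fails at j=5)
  i=3: ✗ (fails at j=6)
  i=4: ✗ (fails at j=7)
Positions where it holds: {0} → 1.

1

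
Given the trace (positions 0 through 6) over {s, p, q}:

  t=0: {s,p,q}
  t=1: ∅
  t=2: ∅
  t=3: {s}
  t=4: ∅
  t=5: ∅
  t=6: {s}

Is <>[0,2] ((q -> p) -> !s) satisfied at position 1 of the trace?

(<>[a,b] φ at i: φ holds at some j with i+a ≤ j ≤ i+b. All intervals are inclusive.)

Yes

Check ((q -> p) -> !s) at each j in [1,3]:
  j=1: true
  j=2: true
  j=3: false
Found at j=1 → formula holds.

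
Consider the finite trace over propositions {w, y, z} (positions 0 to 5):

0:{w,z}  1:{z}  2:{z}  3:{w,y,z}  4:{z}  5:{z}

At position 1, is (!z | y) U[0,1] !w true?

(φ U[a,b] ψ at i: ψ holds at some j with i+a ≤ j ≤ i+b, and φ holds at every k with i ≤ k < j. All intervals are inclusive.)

True

Need some j in [1,2] with !w, and (!z | y) at every k in [1,j-1].
  j=1: !w holds; no prefix to check → satisfied.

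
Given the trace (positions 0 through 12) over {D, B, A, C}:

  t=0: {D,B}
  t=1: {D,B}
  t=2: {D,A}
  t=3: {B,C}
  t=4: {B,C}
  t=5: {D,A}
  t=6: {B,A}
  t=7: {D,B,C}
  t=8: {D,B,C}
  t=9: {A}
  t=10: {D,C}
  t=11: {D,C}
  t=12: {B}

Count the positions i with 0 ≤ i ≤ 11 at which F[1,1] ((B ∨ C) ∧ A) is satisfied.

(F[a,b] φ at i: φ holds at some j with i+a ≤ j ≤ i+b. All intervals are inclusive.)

Evaluate at each i in [0,11]:
  i=0: ✗ (none in [1,1])
  i=1: ✗ (none in [2,2])
  i=2: ✗ (none in [3,3])
  i=3: ✗ (none in [4,4])
  i=4: ✗ (none in [5,5])
  i=5: ✓ (witness j=6)
  i=6: ✗ (none in [7,7])
  i=7: ✗ (none in [8,8])
  i=8: ✗ (none in [9,9])
  i=9: ✗ (none in [10,10])
  i=10: ✗ (none in [11,11])
  i=11: ✗ (none in [12,12])
Positions where it holds: {5} → 1.

1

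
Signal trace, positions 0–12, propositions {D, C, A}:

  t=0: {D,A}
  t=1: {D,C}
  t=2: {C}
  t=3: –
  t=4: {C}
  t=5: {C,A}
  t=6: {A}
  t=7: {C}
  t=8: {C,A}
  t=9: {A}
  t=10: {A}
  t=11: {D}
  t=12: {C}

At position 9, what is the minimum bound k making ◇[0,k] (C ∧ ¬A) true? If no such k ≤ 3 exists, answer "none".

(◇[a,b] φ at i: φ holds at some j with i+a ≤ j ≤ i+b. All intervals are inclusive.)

3

Scan j = 9,10,… for (C ∧ ¬A):
  j=9: fails
  j=10: fails
  j=11: fails
  j=12: holds
First hit at j=12, so smallest k = 12-9 = 3.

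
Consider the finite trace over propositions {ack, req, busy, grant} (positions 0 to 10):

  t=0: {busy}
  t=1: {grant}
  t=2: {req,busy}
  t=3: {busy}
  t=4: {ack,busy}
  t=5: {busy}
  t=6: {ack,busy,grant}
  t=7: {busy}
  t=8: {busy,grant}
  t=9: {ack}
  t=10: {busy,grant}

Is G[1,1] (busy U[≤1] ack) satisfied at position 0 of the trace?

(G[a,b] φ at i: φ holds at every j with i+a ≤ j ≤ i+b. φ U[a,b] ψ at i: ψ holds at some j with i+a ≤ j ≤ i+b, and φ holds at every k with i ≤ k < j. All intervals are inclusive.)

False

Check (busy U[≤1] ack) at every j in [1,1]:
  j=1: fails
Fails at j=1 → formula fails.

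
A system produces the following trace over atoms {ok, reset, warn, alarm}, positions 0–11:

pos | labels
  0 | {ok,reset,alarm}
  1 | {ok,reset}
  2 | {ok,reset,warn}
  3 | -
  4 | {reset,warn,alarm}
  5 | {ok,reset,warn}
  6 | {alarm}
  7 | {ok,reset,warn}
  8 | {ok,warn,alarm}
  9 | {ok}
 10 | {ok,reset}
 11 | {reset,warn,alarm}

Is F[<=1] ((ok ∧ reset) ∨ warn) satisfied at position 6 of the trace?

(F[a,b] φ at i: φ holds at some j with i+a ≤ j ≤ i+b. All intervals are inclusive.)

True

Check ((ok ∧ reset) ∨ warn) at each j in [6,7]:
  j=6: false
  j=7: true
Found at j=7 → formula holds.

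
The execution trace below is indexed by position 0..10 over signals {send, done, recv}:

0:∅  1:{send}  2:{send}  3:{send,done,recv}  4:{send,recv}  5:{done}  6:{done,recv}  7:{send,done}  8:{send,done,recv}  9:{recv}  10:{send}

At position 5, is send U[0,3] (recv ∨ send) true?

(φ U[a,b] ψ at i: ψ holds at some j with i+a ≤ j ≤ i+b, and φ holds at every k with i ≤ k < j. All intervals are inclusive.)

No

Need some j in [5,8] with (recv ∨ send), and send at every k in [5,j-1].
  j=5: (recv ∨ send) false.
  j=6: (recv ∨ send) holds, but send fails at k=5 → not this j.
  j=7: (recv ∨ send) holds, but send fails at k=5 → not this j.
  j=8: (recv ∨ send) holds, but send fails at k=5 → not this j.
No j in the window works → until fails.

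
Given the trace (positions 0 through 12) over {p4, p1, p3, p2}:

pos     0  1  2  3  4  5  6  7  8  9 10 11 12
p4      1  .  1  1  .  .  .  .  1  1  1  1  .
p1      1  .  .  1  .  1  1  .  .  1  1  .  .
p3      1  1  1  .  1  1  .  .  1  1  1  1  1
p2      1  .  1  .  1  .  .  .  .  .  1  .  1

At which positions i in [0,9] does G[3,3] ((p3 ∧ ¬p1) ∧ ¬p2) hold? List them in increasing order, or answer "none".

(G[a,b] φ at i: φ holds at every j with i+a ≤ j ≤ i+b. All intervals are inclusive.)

5, 8

Evaluate at each i in [0,9]:
  i=0: ✗ (fails at j=3)
  i=1: ✗ (fails at j=4)
  i=2: ✗ (fails at j=5)
  i=3: ✗ (fails at j=6)
  i=4: ✗ (fails at j=7)
  i=5: ✓ (all of [8,8])
  i=6: ✗ (fails at j=9)
  i=7: ✗ (fails at j=10)
  i=8: ✓ (all of [11,11])
  i=9: ✗ (fails at j=12)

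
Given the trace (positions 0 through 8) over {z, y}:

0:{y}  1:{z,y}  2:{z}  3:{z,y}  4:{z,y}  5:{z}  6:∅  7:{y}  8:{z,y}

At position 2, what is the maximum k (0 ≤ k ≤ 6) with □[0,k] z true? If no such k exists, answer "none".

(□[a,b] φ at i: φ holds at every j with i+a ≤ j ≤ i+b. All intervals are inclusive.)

3

z must hold from j=2 onward; find where it first fails.
  j=2: holds
  j=3: holds
  j=4: holds
  j=5: holds
  j=6: fails
Holds on [2,5], so largest k = 3.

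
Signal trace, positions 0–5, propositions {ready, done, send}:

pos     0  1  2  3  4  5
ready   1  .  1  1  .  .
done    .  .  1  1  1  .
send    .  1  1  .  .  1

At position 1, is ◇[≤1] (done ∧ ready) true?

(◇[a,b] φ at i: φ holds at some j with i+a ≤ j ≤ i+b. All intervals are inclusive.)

Yes

Check (done ∧ ready) at each j in [1,2]:
  j=1: false
  j=2: true
Found at j=2 → formula holds.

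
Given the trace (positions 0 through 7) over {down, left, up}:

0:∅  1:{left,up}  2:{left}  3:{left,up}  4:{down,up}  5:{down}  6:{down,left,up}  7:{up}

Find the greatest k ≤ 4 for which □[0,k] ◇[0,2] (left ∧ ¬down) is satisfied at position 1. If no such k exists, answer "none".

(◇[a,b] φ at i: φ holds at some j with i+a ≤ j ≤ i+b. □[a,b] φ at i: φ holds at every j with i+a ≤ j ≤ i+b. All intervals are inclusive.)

2

◇[0,2] (left ∧ ¬down) must hold from j=1 onward; find where it first fails.
  j=1: holds
  j=2: holds
  j=3: holds
  j=4: fails
Holds on [1,3], so largest k = 2.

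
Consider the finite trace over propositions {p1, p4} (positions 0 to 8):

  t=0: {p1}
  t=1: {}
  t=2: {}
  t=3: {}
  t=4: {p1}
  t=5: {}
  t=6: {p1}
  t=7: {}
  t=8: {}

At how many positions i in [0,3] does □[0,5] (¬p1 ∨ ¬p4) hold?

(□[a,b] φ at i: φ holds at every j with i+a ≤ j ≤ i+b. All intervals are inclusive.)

4

Evaluate at each i in [0,3]:
  i=0: ✓ (all of [0,5])
  i=1: ✓ (all of [1,6])
  i=2: ✓ (all of [2,7])
  i=3: ✓ (all of [3,8])
Positions where it holds: {0, 1, 2, 3} → 4.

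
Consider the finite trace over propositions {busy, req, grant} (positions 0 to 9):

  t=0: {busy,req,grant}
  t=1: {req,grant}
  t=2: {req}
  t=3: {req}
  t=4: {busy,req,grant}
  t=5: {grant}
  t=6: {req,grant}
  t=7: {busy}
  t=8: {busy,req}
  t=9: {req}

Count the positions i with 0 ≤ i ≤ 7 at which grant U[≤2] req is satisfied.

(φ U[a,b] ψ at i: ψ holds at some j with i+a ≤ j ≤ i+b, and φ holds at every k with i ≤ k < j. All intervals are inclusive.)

Evaluate at each i in [0,7]:
  i=0: ✓ (rhs at j=0)
  i=1: ✓ (rhs at j=1)
  i=2: ✓ (rhs at j=2)
  i=3: ✓ (rhs at j=3)
  i=4: ✓ (rhs at j=4)
  i=5: ✓ (rhs at j=6; lhs holds on [5,5])
  i=6: ✓ (rhs at j=6)
  i=7: ✗ (lhs fails at k=7 before rhs at j=8)
Positions where it holds: {0, 1, 2, 3, 4, 5, 6} → 7.

7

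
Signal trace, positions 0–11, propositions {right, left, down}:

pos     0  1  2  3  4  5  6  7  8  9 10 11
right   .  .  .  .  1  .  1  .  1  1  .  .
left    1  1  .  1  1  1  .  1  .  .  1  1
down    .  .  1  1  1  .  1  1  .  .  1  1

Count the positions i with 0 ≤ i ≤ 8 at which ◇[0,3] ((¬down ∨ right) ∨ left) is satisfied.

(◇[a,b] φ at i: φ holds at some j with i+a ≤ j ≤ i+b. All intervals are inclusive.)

Evaluate at each i in [0,8]:
  i=0: ✓ (witness j=0)
  i=1: ✓ (witness j=1)
  i=2: ✓ (witness j=3)
  i=3: ✓ (witness j=3)
  i=4: ✓ (witness j=4)
  i=5: ✓ (witness j=5)
  i=6: ✓ (witness j=6)
  i=7: ✓ (witness j=7)
  i=8: ✓ (witness j=8)
Positions where it holds: {0, 1, 2, 3, 4, 5, 6, 7, 8} → 9.

9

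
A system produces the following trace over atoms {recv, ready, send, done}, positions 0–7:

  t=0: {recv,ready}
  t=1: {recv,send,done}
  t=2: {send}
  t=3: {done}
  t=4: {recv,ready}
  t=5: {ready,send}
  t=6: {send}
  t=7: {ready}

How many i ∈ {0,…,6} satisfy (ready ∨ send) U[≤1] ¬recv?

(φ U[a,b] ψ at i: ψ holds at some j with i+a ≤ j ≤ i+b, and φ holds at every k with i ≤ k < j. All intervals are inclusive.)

6

Evaluate at each i in [0,6]:
  i=0: ✗ (no rhs in [0,1])
  i=1: ✓ (rhs at j=2; lhs holds on [1,1])
  i=2: ✓ (rhs at j=2)
  i=3: ✓ (rhs at j=3)
  i=4: ✓ (rhs at j=5; lhs holds on [4,4])
  i=5: ✓ (rhs at j=5)
  i=6: ✓ (rhs at j=6)
Positions where it holds: {1, 2, 3, 4, 5, 6} → 6.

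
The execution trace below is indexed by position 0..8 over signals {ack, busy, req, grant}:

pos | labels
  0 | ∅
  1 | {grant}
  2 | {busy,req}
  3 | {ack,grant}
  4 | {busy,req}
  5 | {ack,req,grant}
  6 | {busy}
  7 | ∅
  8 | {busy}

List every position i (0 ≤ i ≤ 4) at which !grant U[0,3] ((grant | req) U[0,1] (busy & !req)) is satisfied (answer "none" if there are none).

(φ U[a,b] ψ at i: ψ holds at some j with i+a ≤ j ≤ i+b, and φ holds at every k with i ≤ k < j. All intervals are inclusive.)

Evaluate at each i in [0,4]:
  i=0: ✗ (no rhs in [0,3])
  i=1: ✗ (no rhs in [1,4])
  i=2: ✗ (lhs fails at k=3 before rhs at j=5)
  i=3: ✗ (lhs fails at k=3 before rhs at j=5)
  i=4: ✓ (rhs at j=5; lhs holds on [4,4])

4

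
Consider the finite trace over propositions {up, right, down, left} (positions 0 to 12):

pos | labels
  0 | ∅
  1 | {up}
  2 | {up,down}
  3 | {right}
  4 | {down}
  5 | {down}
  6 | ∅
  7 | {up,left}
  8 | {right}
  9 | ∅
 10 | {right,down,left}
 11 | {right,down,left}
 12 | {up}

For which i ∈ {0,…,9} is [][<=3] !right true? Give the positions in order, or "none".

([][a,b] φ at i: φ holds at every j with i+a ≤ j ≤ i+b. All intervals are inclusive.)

Evaluate at each i in [0,9]:
  i=0: ✗ (fails at j=3)
  i=1: ✗ (fails at j=3)
  i=2: ✗ (fails at j=3)
  i=3: ✗ (fails at j=3)
  i=4: ✓ (all of [4,7])
  i=5: ✗ (fails at j=8)
  i=6: ✗ (fails at j=8)
  i=7: ✗ (fails at j=8)
  i=8: ✗ (fails at j=8)
  i=9: ✗ (fails at j=10)

4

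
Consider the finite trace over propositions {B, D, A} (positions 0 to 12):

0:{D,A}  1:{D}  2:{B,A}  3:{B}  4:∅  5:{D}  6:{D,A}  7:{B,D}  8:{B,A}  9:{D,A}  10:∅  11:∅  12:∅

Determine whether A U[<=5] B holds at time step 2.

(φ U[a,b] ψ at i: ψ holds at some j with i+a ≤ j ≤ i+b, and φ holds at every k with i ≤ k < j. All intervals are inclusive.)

Need some j in [2,7] with B, and A at every k in [2,j-1].
  j=2: B holds; no prefix to check → satisfied.

Yes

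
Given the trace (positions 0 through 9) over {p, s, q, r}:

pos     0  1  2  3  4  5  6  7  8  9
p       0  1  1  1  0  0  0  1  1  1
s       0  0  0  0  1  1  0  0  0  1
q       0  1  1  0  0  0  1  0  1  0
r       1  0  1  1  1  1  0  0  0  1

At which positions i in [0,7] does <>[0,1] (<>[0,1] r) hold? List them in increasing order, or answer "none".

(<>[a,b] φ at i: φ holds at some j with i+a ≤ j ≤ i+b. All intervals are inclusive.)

Evaluate at each i in [0,7]:
  i=0: ✓ (witness j=0)
  i=1: ✓ (witness j=1)
  i=2: ✓ (witness j=2)
  i=3: ✓ (witness j=3)
  i=4: ✓ (witness j=4)
  i=5: ✓ (witness j=5)
  i=6: ✗ (none in [6,7])
  i=7: ✓ (witness j=8)

0, 1, 2, 3, 4, 5, 7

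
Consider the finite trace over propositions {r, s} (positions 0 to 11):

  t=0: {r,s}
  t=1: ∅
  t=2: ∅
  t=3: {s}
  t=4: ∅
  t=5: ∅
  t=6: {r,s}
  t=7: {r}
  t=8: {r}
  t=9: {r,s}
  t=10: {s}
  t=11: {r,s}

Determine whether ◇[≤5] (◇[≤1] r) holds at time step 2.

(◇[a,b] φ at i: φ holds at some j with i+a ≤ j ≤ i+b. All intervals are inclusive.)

True

Check ◇[≤1] r at each j in [2,7]:
  j=2: fails (none in [2,3])
  j=3: fails (none in [3,4])
  j=4: fails (none in [4,5])
  j=5: holds (witness at 6)
  j=6: holds (witness at 6)
  j=7: holds (witness at 7)
Found at j=5 → formula holds.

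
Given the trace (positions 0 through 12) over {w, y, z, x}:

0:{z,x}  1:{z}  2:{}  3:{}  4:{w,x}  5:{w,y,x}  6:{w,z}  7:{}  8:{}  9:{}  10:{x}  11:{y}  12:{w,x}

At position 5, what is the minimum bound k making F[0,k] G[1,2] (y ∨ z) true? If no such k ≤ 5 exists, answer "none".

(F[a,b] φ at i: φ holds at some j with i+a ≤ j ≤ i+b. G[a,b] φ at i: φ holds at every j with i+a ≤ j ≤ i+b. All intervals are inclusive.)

none

Scan j = 5,6,… for G[1,2] (y ∨ z):
  j=5: fails
  j=6: fails
  j=7: fails
  j=8: fails
  j=9: fails
  j=10: fails
No j in [5,10] satisfies it → none.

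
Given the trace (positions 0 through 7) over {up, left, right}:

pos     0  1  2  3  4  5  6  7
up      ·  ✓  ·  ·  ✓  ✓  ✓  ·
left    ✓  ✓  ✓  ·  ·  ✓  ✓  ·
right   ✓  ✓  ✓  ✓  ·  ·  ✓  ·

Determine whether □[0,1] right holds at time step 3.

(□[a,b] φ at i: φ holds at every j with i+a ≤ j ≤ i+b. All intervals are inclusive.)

False

Check right at every j in [3,4]:
  j=3: true
  j=4: false
Fails at j=4 → formula fails.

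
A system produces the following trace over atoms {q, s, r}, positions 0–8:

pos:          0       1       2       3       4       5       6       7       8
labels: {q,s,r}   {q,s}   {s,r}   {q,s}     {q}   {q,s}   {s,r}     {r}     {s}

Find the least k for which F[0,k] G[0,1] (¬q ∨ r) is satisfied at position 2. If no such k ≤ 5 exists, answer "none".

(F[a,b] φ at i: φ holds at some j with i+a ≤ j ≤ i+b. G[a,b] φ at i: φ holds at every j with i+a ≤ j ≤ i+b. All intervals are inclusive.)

Scan j = 2,3,… for G[0,1] (¬q ∨ r):
  j=2: fails
  j=3: fails
  j=4: fails
  j=5: fails
  j=6: holds
First hit at j=6, so smallest k = 6-2 = 4.

4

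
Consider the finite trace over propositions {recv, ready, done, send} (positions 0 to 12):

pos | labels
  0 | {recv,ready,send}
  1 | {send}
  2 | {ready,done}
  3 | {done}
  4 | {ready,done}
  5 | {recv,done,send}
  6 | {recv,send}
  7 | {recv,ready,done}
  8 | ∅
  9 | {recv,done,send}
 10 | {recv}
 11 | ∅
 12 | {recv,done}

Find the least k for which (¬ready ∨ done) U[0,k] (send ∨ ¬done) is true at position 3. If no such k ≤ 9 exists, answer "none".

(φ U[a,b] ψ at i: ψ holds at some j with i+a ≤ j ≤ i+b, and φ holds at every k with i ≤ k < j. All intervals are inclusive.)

2

Need earliest j ≥ 3 with (send ∨ ¬done), and (¬ready ∨ done) at every k in [3,j-1].
  j=3: rhs fails.
  j=4: rhs fails.
  j=5: rhs holds; lhs holds on [3,4]. k = 2.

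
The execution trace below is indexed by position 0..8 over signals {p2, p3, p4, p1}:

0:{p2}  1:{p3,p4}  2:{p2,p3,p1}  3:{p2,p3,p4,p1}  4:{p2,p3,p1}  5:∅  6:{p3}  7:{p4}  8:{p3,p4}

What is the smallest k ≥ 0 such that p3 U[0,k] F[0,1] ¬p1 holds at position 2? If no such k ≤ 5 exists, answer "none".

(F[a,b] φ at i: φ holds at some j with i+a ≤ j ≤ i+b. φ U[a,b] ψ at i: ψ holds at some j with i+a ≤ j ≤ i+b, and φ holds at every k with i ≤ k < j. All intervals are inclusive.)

Need earliest j ≥ 2 with F[0,1] ¬p1, and p3 at every k in [2,j-1].
  j=2: rhs fails.
  j=3: rhs fails.
  j=4: rhs holds; lhs holds on [2,3]. k = 2.

2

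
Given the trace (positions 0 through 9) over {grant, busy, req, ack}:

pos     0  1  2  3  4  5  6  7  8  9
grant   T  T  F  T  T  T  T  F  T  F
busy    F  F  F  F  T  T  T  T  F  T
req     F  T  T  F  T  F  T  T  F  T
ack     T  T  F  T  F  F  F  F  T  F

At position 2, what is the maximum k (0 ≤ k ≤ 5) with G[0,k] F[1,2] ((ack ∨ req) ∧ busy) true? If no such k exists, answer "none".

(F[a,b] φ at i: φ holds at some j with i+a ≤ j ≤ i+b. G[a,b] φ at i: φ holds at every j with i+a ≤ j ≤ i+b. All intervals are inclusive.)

F[1,2] ((ack ∨ req) ∧ busy) must hold from j=2 onward; find where it first fails.
  j=2: holds
  j=3: holds
  j=4: holds
  j=5: holds
  j=6: holds
  j=7: holds
Holds through j=7; largest k = 5.

5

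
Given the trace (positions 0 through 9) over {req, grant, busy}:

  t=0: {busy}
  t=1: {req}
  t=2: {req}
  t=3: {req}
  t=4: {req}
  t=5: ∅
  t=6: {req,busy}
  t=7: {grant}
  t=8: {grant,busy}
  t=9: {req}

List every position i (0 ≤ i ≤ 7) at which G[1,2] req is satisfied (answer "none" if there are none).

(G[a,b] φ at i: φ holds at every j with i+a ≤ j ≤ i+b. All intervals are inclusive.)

0, 1, 2

Evaluate at each i in [0,7]:
  i=0: ✓ (all of [1,2])
  i=1: ✓ (all of [2,3])
  i=2: ✓ (all of [3,4])
  i=3: ✗ (fails at j=5)
  i=4: ✗ (fails at j=5)
  i=5: ✗ (fails at j=7)
  i=6: ✗ (fails at j=7)
  i=7: ✗ (fails at j=8)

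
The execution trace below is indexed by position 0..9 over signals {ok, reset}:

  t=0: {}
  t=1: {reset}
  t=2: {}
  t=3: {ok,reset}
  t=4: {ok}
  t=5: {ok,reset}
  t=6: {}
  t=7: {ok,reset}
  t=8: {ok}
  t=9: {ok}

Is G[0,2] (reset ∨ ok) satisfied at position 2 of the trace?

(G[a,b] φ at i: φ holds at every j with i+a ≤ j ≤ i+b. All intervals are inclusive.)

False

Check (reset ∨ ok) at every j in [2,4]:
  j=2: false
  j=3: true
  j=4: true
Fails at j=2 → formula fails.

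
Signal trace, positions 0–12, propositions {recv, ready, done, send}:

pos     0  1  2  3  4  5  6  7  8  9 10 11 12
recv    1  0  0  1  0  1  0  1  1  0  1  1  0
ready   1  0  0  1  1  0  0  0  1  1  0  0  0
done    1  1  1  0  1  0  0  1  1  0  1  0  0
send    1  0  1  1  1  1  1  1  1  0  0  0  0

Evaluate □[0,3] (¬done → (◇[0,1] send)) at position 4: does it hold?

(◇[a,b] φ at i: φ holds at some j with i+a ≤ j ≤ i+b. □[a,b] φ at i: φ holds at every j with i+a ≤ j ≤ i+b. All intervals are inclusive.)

Holds

Check (¬done → (◇[0,1] send)) at every j in [4,7]:
  j=4: antecedent false → ✓
  j=5: antecedent true; consequent holds (witness at 5) → ✓
  j=6: antecedent true; consequent holds (witness at 6) → ✓
  j=7: antecedent false → ✓
All positions satisfy it → formula holds.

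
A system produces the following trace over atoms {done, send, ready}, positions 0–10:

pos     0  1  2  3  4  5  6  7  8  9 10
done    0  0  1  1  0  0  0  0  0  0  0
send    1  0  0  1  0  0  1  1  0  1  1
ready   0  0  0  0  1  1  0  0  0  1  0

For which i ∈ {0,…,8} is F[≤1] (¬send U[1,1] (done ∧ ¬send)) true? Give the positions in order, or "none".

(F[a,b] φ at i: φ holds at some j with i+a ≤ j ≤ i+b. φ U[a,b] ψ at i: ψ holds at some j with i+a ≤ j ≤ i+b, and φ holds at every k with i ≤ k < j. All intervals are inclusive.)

0, 1

Evaluate at each i in [0,8]:
  i=0: ✓ (witness j=1)
  i=1: ✓ (witness j=1)
  i=2: ✗ (none in [2,3])
  i=3: ✗ (none in [3,4])
  i=4: ✗ (none in [4,5])
  i=5: ✗ (none in [5,6])
  i=6: ✗ (none in [6,7])
  i=7: ✗ (none in [7,8])
  i=8: ✗ (none in [8,9])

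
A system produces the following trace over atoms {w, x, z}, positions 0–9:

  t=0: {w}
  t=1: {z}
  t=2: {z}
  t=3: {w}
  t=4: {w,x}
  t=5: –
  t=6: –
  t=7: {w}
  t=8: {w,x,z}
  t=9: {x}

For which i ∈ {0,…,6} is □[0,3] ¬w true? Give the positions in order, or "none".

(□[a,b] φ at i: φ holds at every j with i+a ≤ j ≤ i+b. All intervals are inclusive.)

Evaluate at each i in [0,6]:
  i=0: ✗ (fails at j=0)
  i=1: ✗ (fails at j=3)
  i=2: ✗ (fails at j=3)
  i=3: ✗ (fails at j=3)
  i=4: ✗ (fails at j=4)
  i=5: ✗ (fails at j=7)
  i=6: ✗ (fails at j=7)

none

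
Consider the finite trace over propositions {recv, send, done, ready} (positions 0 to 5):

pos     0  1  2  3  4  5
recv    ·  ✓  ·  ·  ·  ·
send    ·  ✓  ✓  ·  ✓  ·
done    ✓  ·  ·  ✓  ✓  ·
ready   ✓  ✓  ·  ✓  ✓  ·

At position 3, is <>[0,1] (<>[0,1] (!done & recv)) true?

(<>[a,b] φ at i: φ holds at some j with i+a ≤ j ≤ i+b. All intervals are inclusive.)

Check <>[0,1] (!done & recv) at each j in [3,4]:
  j=3: fails (none in [3,4])
  j=4: fails (none in [4,5])
No position in the window satisfies it → formula fails.

No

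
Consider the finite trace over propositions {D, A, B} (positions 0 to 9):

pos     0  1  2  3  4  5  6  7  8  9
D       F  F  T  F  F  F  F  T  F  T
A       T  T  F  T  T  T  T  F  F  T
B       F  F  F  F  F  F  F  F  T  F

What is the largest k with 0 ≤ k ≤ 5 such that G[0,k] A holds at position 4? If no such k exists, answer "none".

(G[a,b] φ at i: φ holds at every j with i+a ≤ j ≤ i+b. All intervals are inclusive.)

A must hold from j=4 onward; find where it first fails.
  j=4: holds
  j=5: holds
  j=6: holds
  j=7: fails
Holds on [4,6], so largest k = 2.

2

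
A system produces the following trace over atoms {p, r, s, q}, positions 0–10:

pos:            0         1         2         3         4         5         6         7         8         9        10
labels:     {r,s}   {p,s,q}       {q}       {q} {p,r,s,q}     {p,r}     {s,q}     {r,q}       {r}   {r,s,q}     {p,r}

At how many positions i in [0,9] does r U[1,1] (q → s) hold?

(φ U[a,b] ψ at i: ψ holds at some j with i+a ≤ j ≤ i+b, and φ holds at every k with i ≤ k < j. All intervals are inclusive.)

6

Evaluate at each i in [0,9]:
  i=0: ✓ (rhs at j=1; lhs holds on [0,0])
  i=1: ✗ (no rhs in [2,2])
  i=2: ✗ (no rhs in [3,3])
  i=3: ✗ (lhs fails at k=3 before rhs at j=4)
  i=4: ✓ (rhs at j=5; lhs holds on [4,4])
  i=5: ✓ (rhs at j=6; lhs holds on [5,5])
  i=6: ✗ (no rhs in [7,7])
  i=7: ✓ (rhs at j=8; lhs holds on [7,7])
  i=8: ✓ (rhs at j=9; lhs holds on [8,8])
  i=9: ✓ (rhs at j=10; lhs holds on [9,9])
Positions where it holds: {0, 4, 5, 7, 8, 9} → 6.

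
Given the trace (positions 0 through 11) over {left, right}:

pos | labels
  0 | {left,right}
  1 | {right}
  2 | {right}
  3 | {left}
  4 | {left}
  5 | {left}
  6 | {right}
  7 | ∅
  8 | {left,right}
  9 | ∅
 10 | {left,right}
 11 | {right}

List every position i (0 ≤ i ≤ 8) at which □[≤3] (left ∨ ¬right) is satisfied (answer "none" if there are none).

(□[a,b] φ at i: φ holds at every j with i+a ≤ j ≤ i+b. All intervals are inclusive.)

7

Evaluate at each i in [0,8]:
  i=0: ✗ (fails at j=1)
  i=1: ✗ (fails at j=1)
  i=2: ✗ (fails at j=2)
  i=3: ✗ (fails at j=6)
  i=4: ✗ (fails at j=6)
  i=5: ✗ (fails at j=6)
  i=6: ✗ (fails at j=6)
  i=7: ✓ (all of [7,10])
  i=8: ✗ (fails at j=11)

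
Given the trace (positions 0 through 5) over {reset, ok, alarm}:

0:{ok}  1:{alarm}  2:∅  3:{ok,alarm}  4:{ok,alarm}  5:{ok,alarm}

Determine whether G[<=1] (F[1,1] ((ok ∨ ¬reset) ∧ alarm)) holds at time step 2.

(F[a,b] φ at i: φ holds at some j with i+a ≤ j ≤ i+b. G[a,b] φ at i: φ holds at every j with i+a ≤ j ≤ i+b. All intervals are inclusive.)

True

Check F[1,1] ((ok ∨ ¬reset) ∧ alarm) at every j in [2,3]:
  j=2: holds (witness at 3)
  j=3: holds (witness at 4)
All positions satisfy it → formula holds.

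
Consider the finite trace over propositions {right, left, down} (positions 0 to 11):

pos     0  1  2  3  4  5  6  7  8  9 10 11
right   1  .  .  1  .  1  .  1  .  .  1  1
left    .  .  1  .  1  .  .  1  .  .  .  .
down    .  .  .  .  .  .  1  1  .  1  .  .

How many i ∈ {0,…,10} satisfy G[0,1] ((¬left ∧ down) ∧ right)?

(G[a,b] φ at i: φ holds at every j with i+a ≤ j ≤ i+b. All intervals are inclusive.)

0

Evaluate at each i in [0,10]:
  i=0: ✗ (fails at j=0)
  i=1: ✗ (fails at j=1)
  i=2: ✗ (fails at j=2)
  i=3: ✗ (fails at j=3)
  i=4: ✗ (fails at j=4)
  i=5: ✗ (fails at j=5)
  i=6: ✗ (fails at j=6)
  i=7: ✗ (fails at j=7)
  i=8: ✗ (fails at j=8)
  i=9: ✗ (fails at j=9)
  i=10: ✗ (fails at j=10)
Positions where it holds: {} → 0.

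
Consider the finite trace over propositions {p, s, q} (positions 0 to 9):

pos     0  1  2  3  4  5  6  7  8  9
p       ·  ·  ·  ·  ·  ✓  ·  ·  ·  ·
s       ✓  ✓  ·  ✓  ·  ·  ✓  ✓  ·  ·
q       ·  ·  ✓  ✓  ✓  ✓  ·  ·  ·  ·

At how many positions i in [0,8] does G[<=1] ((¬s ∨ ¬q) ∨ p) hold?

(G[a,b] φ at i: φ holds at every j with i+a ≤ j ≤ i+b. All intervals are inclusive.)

Evaluate at each i in [0,8]:
  i=0: ✓ (all of [0,1])
  i=1: ✓ (all of [1,2])
  i=2: ✗ (fails at j=3)
  i=3: ✗ (fails at j=3)
  i=4: ✓ (all of [4,5])
  i=5: ✓ (all of [5,6])
  i=6: ✓ (all of [6,7])
  i=7: ✓ (all of [7,8])
  i=8: ✓ (all of [8,9])
Positions where it holds: {0, 1, 4, 5, 6, 7, 8} → 7.

7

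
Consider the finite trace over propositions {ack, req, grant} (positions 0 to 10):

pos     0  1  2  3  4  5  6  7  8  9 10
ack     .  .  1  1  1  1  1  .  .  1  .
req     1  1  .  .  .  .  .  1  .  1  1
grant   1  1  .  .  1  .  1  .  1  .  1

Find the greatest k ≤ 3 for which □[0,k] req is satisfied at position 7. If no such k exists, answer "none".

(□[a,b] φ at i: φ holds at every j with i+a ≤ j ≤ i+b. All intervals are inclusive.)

0

req must hold from j=7 onward; find where it first fails.
  j=7: holds
  j=8: fails
Holds on [7,7], so largest k = 0.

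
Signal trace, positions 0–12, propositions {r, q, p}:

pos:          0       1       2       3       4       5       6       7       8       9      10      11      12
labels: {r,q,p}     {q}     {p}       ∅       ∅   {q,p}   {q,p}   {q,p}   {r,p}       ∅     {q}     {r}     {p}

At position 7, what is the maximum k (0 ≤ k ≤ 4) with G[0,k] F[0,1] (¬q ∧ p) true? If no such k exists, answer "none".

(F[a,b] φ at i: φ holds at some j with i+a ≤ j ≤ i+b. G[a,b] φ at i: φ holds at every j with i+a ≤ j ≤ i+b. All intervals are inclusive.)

1

F[0,1] (¬q ∧ p) must hold from j=7 onward; find where it first fails.
  j=7: holds
  j=8: holds
  j=9: fails
Holds on [7,8], so largest k = 1.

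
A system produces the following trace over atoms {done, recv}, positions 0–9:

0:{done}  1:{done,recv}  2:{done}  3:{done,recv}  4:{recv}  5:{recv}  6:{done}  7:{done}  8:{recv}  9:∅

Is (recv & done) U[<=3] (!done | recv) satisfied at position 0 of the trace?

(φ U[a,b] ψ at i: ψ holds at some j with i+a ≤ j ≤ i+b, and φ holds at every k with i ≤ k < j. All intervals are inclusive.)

Need some j in [0,3] with (!done | recv), and (recv & done) at every k in [0,j-1].
  j=0: (!done | recv) false.
  j=1: (!done | recv) holds, but (recv & done) fails at k=0 → not this j.
  j=2: (!done | recv) false.
  j=3: (!done | recv) holds, but (recv & done) fails at k=0 → not this j.
No j in the window works → until fails.

No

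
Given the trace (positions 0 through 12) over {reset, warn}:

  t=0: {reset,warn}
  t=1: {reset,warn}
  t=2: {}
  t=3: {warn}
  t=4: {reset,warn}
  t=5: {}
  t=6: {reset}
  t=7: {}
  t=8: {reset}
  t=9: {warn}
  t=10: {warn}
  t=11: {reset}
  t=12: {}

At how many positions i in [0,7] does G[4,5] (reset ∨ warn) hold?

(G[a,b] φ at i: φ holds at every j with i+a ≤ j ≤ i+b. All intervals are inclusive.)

Evaluate at each i in [0,7]:
  i=0: ✗ (fails at j=5)
  i=1: ✗ (fails at j=5)
  i=2: ✗ (fails at j=7)
  i=3: ✗ (fails at j=7)
  i=4: ✓ (all of [8,9])
  i=5: ✓ (all of [9,10])
  i=6: ✓ (all of [10,11])
  i=7: ✗ (fails at j=12)
Positions where it holds: {4, 5, 6} → 3.

3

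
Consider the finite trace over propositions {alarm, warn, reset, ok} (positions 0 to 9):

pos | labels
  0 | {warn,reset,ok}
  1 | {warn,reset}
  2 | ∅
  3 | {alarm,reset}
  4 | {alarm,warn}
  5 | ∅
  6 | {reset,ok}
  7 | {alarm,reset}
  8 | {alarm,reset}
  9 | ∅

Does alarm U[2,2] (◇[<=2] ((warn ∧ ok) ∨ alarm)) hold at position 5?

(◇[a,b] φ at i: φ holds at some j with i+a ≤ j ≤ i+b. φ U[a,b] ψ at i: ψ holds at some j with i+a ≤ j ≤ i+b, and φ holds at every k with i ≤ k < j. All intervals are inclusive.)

Does not hold

Need some j in [7,7] with ◇[<=2] ((warn ∧ ok) ∨ alarm), and alarm at every k in [5,j-1].
  j=7: ◇[<=2] ((warn ∧ ok) ∨ alarm) holds, but alarm fails at k=5 → not this j.
No j in the window works → until fails.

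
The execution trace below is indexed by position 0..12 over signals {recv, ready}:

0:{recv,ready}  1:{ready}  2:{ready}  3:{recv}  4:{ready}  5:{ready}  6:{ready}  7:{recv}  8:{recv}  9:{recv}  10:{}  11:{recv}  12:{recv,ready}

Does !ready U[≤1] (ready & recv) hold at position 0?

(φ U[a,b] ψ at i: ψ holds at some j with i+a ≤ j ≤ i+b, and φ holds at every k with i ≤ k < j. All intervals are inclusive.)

Need some j in [0,1] with (ready & recv), and !ready at every k in [0,j-1].
  j=0: (ready & recv) holds; no prefix to check → satisfied.

Holds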